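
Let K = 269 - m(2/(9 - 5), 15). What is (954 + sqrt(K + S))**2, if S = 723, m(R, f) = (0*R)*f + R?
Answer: (1908 + sqrt(3966))**2/4 ≈ 9.7119e+5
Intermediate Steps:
m(R, f) = R (m(R, f) = 0*f + R = 0 + R = R)
K = 537/2 (K = 269 - 2/(9 - 5) = 269 - 2/4 = 269 - 1*1/2 = 269 - 1/2 = 537/2 ≈ 268.50)
(954 + sqrt(K + S))**2 = (954 + sqrt(537/2 + 723))**2 = (954 + sqrt(1983/2))**2 = (954 + sqrt(3966)/2)**2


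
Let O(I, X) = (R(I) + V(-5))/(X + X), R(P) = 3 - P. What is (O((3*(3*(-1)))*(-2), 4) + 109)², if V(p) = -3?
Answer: 182329/16 ≈ 11396.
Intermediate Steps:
O(I, X) = -I/(2*X) (O(I, X) = ((3 - I) - 3)/(X + X) = (-I)/((2*X)) = (-I)*(1/(2*X)) = -I/(2*X))
(O((3*(3*(-1)))*(-2), 4) + 109)² = (-½*(3*(3*(-1)))*(-2)/4 + 109)² = (-½*(3*(-3))*(-2)*¼ + 109)² = (-½*(-9*(-2))*¼ + 109)² = (-½*18*¼ + 109)² = (-9/4 + 109)² = (427/4)² = 182329/16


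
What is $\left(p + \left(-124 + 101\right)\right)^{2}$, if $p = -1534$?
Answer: $2424249$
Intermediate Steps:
$\left(p + \left(-124 + 101\right)\right)^{2} = \left(-1534 + \left(-124 + 101\right)\right)^{2} = \left(-1534 - 23\right)^{2} = \left(-1557\right)^{2} = 2424249$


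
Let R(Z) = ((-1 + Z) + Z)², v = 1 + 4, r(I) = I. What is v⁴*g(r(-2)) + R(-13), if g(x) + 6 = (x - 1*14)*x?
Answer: 16979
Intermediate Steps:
v = 5
g(x) = -6 + x*(-14 + x) (g(x) = -6 + (x - 1*14)*x = -6 + (x - 14)*x = -6 + (-14 + x)*x = -6 + x*(-14 + x))
R(Z) = (-1 + 2*Z)²
v⁴*g(r(-2)) + R(-13) = 5⁴*(-6 + (-2)² - 14*(-2)) + (-1 + 2*(-13))² = 625*(-6 + 4 + 28) + (-1 - 26)² = 625*26 + (-27)² = 16250 + 729 = 16979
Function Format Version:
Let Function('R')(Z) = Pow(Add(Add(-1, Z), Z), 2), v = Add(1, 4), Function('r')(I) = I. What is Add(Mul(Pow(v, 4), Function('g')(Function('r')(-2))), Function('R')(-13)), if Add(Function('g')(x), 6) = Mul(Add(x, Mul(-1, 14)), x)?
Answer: 16979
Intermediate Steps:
v = 5
Function('g')(x) = Add(-6, Mul(x, Add(-14, x))) (Function('g')(x) = Add(-6, Mul(Add(x, Mul(-1, 14)), x)) = Add(-6, Mul(Add(x, -14), x)) = Add(-6, Mul(Add(-14, x), x)) = Add(-6, Mul(x, Add(-14, x))))
Function('R')(Z) = Pow(Add(-1, Mul(2, Z)), 2)
Add(Mul(Pow(v, 4), Function('g')(Function('r')(-2))), Function('R')(-13)) = Add(Mul(Pow(5, 4), Add(-6, Pow(-2, 2), Mul(-14, -2))), Pow(Add(-1, Mul(2, -13)), 2)) = Add(Mul(625, Add(-6, 4, 28)), Pow(Add(-1, -26), 2)) = Add(Mul(625, 26), Pow(-27, 2)) = Add(16250, 729) = 16979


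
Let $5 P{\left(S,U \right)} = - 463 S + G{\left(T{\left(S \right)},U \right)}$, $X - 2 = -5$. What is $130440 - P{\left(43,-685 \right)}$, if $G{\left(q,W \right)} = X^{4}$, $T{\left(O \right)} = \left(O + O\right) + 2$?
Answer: $\frac{672028}{5} \approx 1.3441 \cdot 10^{5}$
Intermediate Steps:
$T{\left(O \right)} = 2 + 2 O$ ($T{\left(O \right)} = 2 O + 2 = 2 + 2 O$)
$X = -3$ ($X = 2 - 5 = -3$)
$G{\left(q,W \right)} = 81$ ($G{\left(q,W \right)} = \left(-3\right)^{4} = 81$)
$P{\left(S,U \right)} = \frac{81}{5} - \frac{463 S}{5}$ ($P{\left(S,U \right)} = \frac{- 463 S + 81}{5} = \frac{81 - 463 S}{5} = \frac{81}{5} - \frac{463 S}{5}$)
$130440 - P{\left(43,-685 \right)} = 130440 - \left(\frac{81}{5} - \frac{19909}{5}\right) = 130440 - - \frac{19828}{5} = 130440 + \frac{19828}{5} = \frac{672028}{5}$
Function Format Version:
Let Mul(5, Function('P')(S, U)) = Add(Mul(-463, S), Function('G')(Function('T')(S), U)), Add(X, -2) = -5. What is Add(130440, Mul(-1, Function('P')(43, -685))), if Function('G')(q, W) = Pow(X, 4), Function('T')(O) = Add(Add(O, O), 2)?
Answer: Rational(672028, 5) ≈ 1.3441e+5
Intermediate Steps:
Function('T')(O) = Add(2, Mul(2, O)) (Function('T')(O) = Add(Mul(2, O), 2) = Add(2, Mul(2, O)))
X = -3 (X = Add(2, -5) = -3)
Function('G')(q, W) = 81 (Function('G')(q, W) = Pow(-3, 4) = 81)
Function('P')(S, U) = Add(Rational(81, 5), Mul(Rational(-463, 5), S)) (Function('P')(S, U) = Mul(Rational(1, 5), Add(Mul(-463, S), 81)) = Mul(Rational(1, 5), Add(81, Mul(-463, S))) = Add(Rational(81, 5), Mul(Rational(-463, 5), S)))
Add(130440, Mul(-1, Function('P')(43, -685))) = Add(130440, Mul(-1, Add(Rational(81, 5), Mul(Rational(-463, 5), 43)))) = Add(130440, Mul(-1, Add(Rational(81, 5), Rational(-19909, 5)))) = Add(130440, Mul(-1, Rational(-19828, 5))) = Add(130440, Rational(19828, 5)) = Rational(672028, 5)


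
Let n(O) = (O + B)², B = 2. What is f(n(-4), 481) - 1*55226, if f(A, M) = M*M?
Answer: 176135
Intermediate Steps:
n(O) = (2 + O)² (n(O) = (O + 2)² = (2 + O)²)
f(A, M) = M²
f(n(-4), 481) - 1*55226 = 481² - 1*55226 = 231361 - 55226 = 176135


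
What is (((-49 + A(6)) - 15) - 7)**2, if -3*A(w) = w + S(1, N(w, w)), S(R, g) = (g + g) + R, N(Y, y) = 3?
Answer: 51076/9 ≈ 5675.1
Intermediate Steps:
S(R, g) = R + 2*g (S(R, g) = 2*g + R = R + 2*g)
A(w) = -7/3 - w/3 (A(w) = -(w + (1 + 2*3))/3 = -(w + (1 + 6))/3 = -(w + 7)/3 = -(7 + w)/3 = -7/3 - w/3)
(((-49 + A(6)) - 15) - 7)**2 = (((-49 + (-7/3 - 1/3*6)) - 15) - 7)**2 = (((-49 + (-7/3 - 2)) - 15) - 7)**2 = (((-49 - 13/3) - 15) - 7)**2 = ((-160/3 - 15) - 7)**2 = (-205/3 - 7)**2 = (-226/3)**2 = 51076/9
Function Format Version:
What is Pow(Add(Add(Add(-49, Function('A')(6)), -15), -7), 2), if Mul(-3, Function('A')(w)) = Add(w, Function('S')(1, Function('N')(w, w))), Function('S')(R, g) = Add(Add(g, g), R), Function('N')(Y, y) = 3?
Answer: Rational(51076, 9) ≈ 5675.1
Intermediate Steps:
Function('S')(R, g) = Add(R, Mul(2, g)) (Function('S')(R, g) = Add(Mul(2, g), R) = Add(R, Mul(2, g)))
Function('A')(w) = Add(Rational(-7, 3), Mul(Rational(-1, 3), w)) (Function('A')(w) = Mul(Rational(-1, 3), Add(w, Add(1, Mul(2, 3)))) = Mul(Rational(-1, 3), Add(w, Add(1, 6))) = Mul(Rational(-1, 3), Add(w, 7)) = Mul(Rational(-1, 3), Add(7, w)) = Add(Rational(-7, 3), Mul(Rational(-1, 3), w)))
Pow(Add(Add(Add(-49, Function('A')(6)), -15), -7), 2) = Pow(Add(Add(Add(-49, Add(Rational(-7, 3), Mul(Rational(-1, 3), 6))), -15), -7), 2) = Pow(Add(Add(Add(-49, Add(Rational(-7, 3), -2)), -15), -7), 2) = Pow(Add(Add(Add(-49, Rational(-13, 3)), -15), -7), 2) = Pow(Add(Add(Rational(-160, 3), -15), -7), 2) = Pow(Add(Rational(-205, 3), -7), 2) = Pow(Rational(-226, 3), 2) = Rational(51076, 9)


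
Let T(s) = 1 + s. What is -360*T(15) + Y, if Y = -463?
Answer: -6223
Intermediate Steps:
-360*T(15) + Y = -360*(1 + 15) - 463 = -360*16 - 463 = -5760 - 463 = -6223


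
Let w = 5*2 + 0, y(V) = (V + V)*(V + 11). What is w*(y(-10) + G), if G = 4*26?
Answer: 840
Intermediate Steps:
y(V) = 2*V*(11 + V) (y(V) = (2*V)*(11 + V) = 2*V*(11 + V))
G = 104
w = 10 (w = 10 + 0 = 10)
w*(y(-10) + G) = 10*(2*(-10)*(11 - 10) + 104) = 10*(2*(-10)*1 + 104) = 10*(-20 + 104) = 10*84 = 840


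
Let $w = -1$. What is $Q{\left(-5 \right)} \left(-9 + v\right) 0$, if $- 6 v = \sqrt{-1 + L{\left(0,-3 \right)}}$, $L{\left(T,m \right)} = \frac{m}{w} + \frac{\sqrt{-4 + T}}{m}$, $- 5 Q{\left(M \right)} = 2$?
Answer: $0$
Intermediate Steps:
$Q{\left(M \right)} = - \frac{2}{5}$ ($Q{\left(M \right)} = \left(- \frac{1}{5}\right) 2 = - \frac{2}{5}$)
$L{\left(T,m \right)} = - m + \frac{\sqrt{-4 + T}}{m}$ ($L{\left(T,m \right)} = \frac{m}{-1} + \frac{\sqrt{-4 + T}}{m} = m \left(-1\right) + \frac{\sqrt{-4 + T}}{m} = - m + \frac{\sqrt{-4 + T}}{m}$)
$v = - \frac{\sqrt{2 - \frac{2 i}{3}}}{6}$ ($v = - \frac{\sqrt{-1 + \left(\left(-1\right) \left(-3\right) + \frac{\sqrt{-4 + 0}}{-3}\right)}}{6} = - \frac{\sqrt{-1 + \left(3 - \frac{\sqrt{-4}}{3}\right)}}{6} = - \frac{\sqrt{-1 + \left(3 - \frac{2 i}{3}\right)}}{6} = - \frac{\sqrt{2 - \frac{2 i}{3}}}{6} \approx -0.23887 + 0.038763 i$)
$Q{\left(-5 \right)} \left(-9 + v\right) 0 = - \frac{2 \left(-9 - \frac{\sqrt{18 - 6 i}}{18}\right)}{5} \cdot 0 = \left(\frac{18}{5} + \frac{\sqrt{18 - 6 i}}{45}\right) 0 = 0$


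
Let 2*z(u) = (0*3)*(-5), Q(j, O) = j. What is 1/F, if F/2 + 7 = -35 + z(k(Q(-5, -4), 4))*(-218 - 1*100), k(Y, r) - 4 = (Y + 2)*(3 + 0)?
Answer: -1/84 ≈ -0.011905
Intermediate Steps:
k(Y, r) = 10 + 3*Y (k(Y, r) = 4 + (Y + 2)*(3 + 0) = 4 + (2 + Y)*3 = 4 + (6 + 3*Y) = 10 + 3*Y)
z(u) = 0 (z(u) = ((0*3)*(-5))/2 = (0*(-5))/2 = (½)*0 = 0)
F = -84 (F = -14 + 2*(-35 + 0*(-218 - 1*100)) = -14 + 2*(-35 + 0*(-218 - 100)) = -14 + 2*(-35 + 0*(-318)) = -14 + 2*(-35 + 0) = -14 + 2*(-35) = -14 - 70 = -84)
1/F = 1/(-84) = -1/84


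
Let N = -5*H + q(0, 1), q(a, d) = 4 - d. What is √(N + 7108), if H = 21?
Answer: √7006 ≈ 83.702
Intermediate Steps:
N = -102 (N = -5*21 + (4 - 1*1) = -105 + (4 - 1) = -105 + 3 = -102)
√(N + 7108) = √(-102 + 7108) = √7006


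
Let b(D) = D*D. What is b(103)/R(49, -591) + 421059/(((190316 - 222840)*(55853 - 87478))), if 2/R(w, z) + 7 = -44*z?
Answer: 141841127393355809/1028571500 ≈ 1.3790e+8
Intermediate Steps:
b(D) = D**2
R(w, z) = 2/(-7 - 44*z)
b(103)/R(49, -591) + 421059/(((190316 - 222840)*(55853 - 87478))) = 103**2/((-2/(7 + 44*(-591)))) + 421059/(((190316 - 222840)*(55853 - 87478))) = 10609/((-2/(7 - 26004))) + 421059/((-32524*(-31625))) = 10609/((-2/(-25997))) + 421059/1028571500 = 10609/((-2*(-1/25997))) + 421059*(1/1028571500) = 10609/(2/25997) + 421059/1028571500 = 10609*(25997/2) + 421059/1028571500 = 275802173/2 + 421059/1028571500 = 141841127393355809/1028571500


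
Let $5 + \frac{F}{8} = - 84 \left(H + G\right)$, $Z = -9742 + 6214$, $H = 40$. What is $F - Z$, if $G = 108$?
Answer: $-95968$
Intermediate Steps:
$Z = -3528$
$F = -99496$ ($F = -40 + 8 \left(- 84 \left(40 + 108\right)\right) = -40 + 8 \left(\left(-84\right) 148\right) = -40 + 8 \left(-12432\right) = -40 - 99456 = -99496$)
$F - Z = -99496 - -3528 = -99496 + 3528 = -95968$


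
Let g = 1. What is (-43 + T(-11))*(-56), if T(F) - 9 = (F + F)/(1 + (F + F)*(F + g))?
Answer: 422016/221 ≈ 1909.6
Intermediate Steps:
T(F) = 9 + 2*F/(1 + 2*F*(1 + F)) (T(F) = 9 + (F + F)/(1 + (F + F)*(F + 1)) = 9 + (2*F)/(1 + (2*F)*(1 + F)) = 9 + (2*F)/(1 + 2*F*(1 + F)) = 9 + 2*F/(1 + 2*F*(1 + F)))
(-43 + T(-11))*(-56) = (-43 + (9 + 18*(-11)² + 20*(-11))/(1 + 2*(-11) + 2*(-11)²))*(-56) = (-43 + (9 + 18*121 - 220)/(1 - 22 + 2*121))*(-56) = (-43 + (9 + 2178 - 220)/(1 - 22 + 242))*(-56) = (-43 + 1967/221)*(-56) = -7536/221*(-56) = 422016/221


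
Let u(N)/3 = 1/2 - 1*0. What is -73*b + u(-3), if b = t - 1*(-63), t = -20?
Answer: -6275/2 ≈ -3137.5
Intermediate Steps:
b = 43 (b = -20 - 1*(-63) = -20 + 63 = 43)
u(N) = 3/2 (u(N) = 3*(1/2 - 1*0) = 3*(½ + 0) = 3*(½) = 3/2)
-73*b + u(-3) = -73*43 + 3/2 = -3139 + 3/2 = -6275/2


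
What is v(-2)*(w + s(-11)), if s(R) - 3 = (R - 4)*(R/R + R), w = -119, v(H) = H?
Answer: -68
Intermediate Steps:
s(R) = 3 + (1 + R)*(-4 + R) (s(R) = 3 + (R - 4)*(R/R + R) = 3 + (-4 + R)*(1 + R) = 3 + (1 + R)*(-4 + R))
v(-2)*(w + s(-11)) = -2*(-119 + (-1 + (-11)**2 - 3*(-11))) = -2*(-119 + (-1 + 121 + 33)) = -2*(-119 + 153) = -2*34 = -68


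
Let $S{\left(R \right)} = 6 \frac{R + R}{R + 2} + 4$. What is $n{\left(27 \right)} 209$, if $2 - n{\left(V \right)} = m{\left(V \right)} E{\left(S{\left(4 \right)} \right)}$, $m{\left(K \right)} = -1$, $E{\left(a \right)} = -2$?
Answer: $0$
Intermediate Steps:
$S{\left(R \right)} = 4 + \frac{12 R}{2 + R}$ ($S{\left(R \right)} = 6 \frac{2 R}{2 + R} + 4 = \frac{12 R}{2 + R} + 4 = 4 + \frac{12 R}{2 + R}$)
$n{\left(V \right)} = 0$ ($n{\left(V \right)} = 2 - \left(-1\right) \left(-2\right) = 2 - 2 = 0$)
$n{\left(27 \right)} 209 = 0 \cdot 209 = 0$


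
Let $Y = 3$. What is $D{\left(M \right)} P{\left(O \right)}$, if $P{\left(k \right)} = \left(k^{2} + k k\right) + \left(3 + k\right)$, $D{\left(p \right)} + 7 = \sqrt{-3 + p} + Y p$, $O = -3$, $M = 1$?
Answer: $-72 + 18 i \sqrt{2} \approx -72.0 + 25.456 i$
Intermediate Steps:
$D{\left(p \right)} = -7 + \sqrt{-3 + p} + 3 p$ ($D{\left(p \right)} = -7 + \left(\sqrt{-3 + p} + 3 p\right) = -7 + \sqrt{-3 + p} + 3 p$)
$P{\left(k \right)} = 3 + k + 2 k^{2}$ ($P{\left(k \right)} = \left(k^{2} + k^{2}\right) + \left(3 + k\right) = 2 k^{2} + \left(3 + k\right) = 3 + k + 2 k^{2}$)
$D{\left(M \right)} P{\left(O \right)} = \left(-7 + \sqrt{-3 + 1} + 3 \cdot 1\right) \left(3 - 3 + 2 \left(-3\right)^{2}\right) = \left(-7 + \sqrt{-2} + 3\right) \left(3 - 3 + 2 \cdot 9\right) = \left(-7 + i \sqrt{2} + 3\right) \left(3 - 3 + 18\right) = \left(-4 + i \sqrt{2}\right) 18 = -72 + 18 i \sqrt{2}$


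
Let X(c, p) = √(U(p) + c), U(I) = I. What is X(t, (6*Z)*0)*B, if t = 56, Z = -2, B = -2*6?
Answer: -24*√14 ≈ -89.800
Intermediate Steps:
B = -12
X(c, p) = √(c + p) (X(c, p) = √(p + c) = √(c + p))
X(t, (6*Z)*0)*B = √(56 + (6*(-2))*0)*(-12) = √(56 - 12*0)*(-12) = √(56 + 0)*(-12) = √56*(-12) = (2*√14)*(-12) = -24*√14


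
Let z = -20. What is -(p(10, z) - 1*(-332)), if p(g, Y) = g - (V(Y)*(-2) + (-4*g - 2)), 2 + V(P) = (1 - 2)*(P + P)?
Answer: -460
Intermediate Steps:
V(P) = -2 - 2*P (V(P) = -2 + (1 - 2)*(P + P) = -2 - 2*P)
p(g, Y) = -2 - 4*Y + 5*g (p(g, Y) = g - ((-2 - 2*Y)*(-2) + (-4*g - 2)) = g - ((4 + 4*Y) + (-2 - 4*g)) = g - (2 - 4*g + 4*Y) = g + (-2 - 4*Y + 4*g) = -2 - 4*Y + 5*g)
-(p(10, z) - 1*(-332)) = -((-2 - 4*(-20) + 5*10) - 1*(-332)) = -((-2 + 80 + 50) + 332) = -(128 + 332) = -1*460 = -460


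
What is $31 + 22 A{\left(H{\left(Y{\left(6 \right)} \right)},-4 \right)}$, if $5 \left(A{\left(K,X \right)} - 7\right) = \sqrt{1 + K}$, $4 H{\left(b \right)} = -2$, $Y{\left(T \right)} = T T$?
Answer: $185 + \frac{11 \sqrt{2}}{5} \approx 188.11$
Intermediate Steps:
$Y{\left(T \right)} = T^{2}$
$H{\left(b \right)} = - \frac{1}{2}$ ($H{\left(b \right)} = \frac{1}{4} \left(-2\right) = - \frac{1}{2}$)
$A{\left(K,X \right)} = 7 + \frac{\sqrt{1 + K}}{5}$
$31 + 22 A{\left(H{\left(Y{\left(6 \right)} \right)},-4 \right)} = 31 + 22 \left(7 + \frac{\sqrt{1 - \frac{1}{2}}}{5}\right) = 31 + 22 \left(7 + \frac{1}{5 \sqrt{2}}\right) = 31 + 22 \left(7 + \frac{\frac{1}{2} \sqrt{2}}{5}\right) = 31 + 22 \left(7 + \frac{\sqrt{2}}{10}\right) = 31 + \left(154 + \frac{11 \sqrt{2}}{5}\right) = 185 + \frac{11 \sqrt{2}}{5}$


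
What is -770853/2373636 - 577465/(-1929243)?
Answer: -38823680513/1526440212516 ≈ -0.025434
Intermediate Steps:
-770853/2373636 - 577465/(-1929243) = -770853*1/2373636 - 577465*(-1/1929243) = -256951/791212 + 577465/1929243 = -38823680513/1526440212516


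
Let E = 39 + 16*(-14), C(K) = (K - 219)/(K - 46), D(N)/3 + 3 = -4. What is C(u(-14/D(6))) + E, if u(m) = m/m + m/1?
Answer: -23953/133 ≈ -180.10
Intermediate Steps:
D(N) = -21 (D(N) = -9 + 3*(-4) = -9 - 12 = -21)
u(m) = 1 + m (u(m) = 1 + m*1 = 1 + m)
C(K) = (-219 + K)/(-46 + K)
E = -185 (E = 39 - 224 = -185)
C(u(-14/D(6))) + E = (-219 + (1 - 14/(-21)))/(-46 + (1 - 14/(-21))) - 185 = (-219 + (1 - 14*(-1/21)))/(-46 + (1 - 14*(-1/21))) - 185 = (-219 + (1 + ⅔))/(-46 + (1 + ⅔)) - 185 = (-219 + 5/3)/(-46 + 5/3) - 185 = -652/3/(-133/3) - 185 = -3/133*(-652/3) - 185 = 652/133 - 185 = -23953/133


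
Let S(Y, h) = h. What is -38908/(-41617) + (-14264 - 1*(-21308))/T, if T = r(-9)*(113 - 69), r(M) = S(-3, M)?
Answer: -23145215/1373361 ≈ -16.853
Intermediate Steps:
r(M) = M
T = -396 (T = -9*(113 - 69) = -9*44 = -396)
-38908/(-41617) + (-14264 - 1*(-21308))/T = -38908/(-41617) + (-14264 - 1*(-21308))/(-396) = -38908*(-1/41617) + (-14264 + 21308)*(-1/396) = 38908/41617 + 7044*(-1/396) = 38908/41617 - 587/33 = -23145215/1373361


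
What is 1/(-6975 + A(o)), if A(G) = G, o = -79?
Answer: -1/7054 ≈ -0.00014176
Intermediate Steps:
1/(-6975 + A(o)) = 1/(-6975 - 79) = 1/(-7054) = -1/7054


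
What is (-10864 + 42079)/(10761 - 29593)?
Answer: -31215/18832 ≈ -1.6576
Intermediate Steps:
(-10864 + 42079)/(10761 - 29593) = 31215/(-18832) = 31215*(-1/18832) = -31215/18832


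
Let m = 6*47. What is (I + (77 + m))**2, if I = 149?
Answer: 258064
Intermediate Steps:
m = 282
(I + (77 + m))**2 = (149 + (77 + 282))**2 = (149 + 359)**2 = 508**2 = 258064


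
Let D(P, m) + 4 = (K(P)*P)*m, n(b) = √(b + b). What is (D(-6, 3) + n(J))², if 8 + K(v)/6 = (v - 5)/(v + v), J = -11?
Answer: 579099 + 1522*I*√22 ≈ 5.791e+5 + 7138.8*I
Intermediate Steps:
n(b) = √2*√b (n(b) = √(2*b) = √2*√b)
K(v) = -48 + 3*(-5 + v)/v (K(v) = -48 + 6*((v - 5)/(v + v)) = -48 + 6*((-5 + v)/((2*v))) = -48 + 6*((-5 + v)*(1/(2*v))) = -48 + 6*((-5 + v)/(2*v)) = -48 + 3*(-5 + v)/v)
D(P, m) = -4 + P*m*(-45 - 15/P) (D(P, m) = -4 + ((-45 - 15/P)*P)*m = -4 + (P*(-45 - 15/P))*m = -4 + P*m*(-45 - 15/P))
(D(-6, 3) + n(J))² = ((-4 - 15*3*(1 + 3*(-6))) + √2*√(-11))² = ((-4 - 15*3*(1 - 18)) + √2*(I*√11))² = ((-4 - 15*3*(-17)) + I*√22)² = ((-4 + 765) + I*√22)² = (761 + I*√22)²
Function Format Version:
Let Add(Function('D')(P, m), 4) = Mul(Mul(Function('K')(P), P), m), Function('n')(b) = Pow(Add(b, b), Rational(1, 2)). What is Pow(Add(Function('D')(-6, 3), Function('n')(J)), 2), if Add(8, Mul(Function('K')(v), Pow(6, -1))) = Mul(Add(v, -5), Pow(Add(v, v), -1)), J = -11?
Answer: Add(579099, Mul(1522, I, Pow(22, Rational(1, 2)))) ≈ Add(5.7910e+5, Mul(7138.8, I))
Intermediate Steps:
Function('n')(b) = Mul(Pow(2, Rational(1, 2)), Pow(b, Rational(1, 2))) (Function('n')(b) = Pow(Mul(2, b), Rational(1, 2)) = Mul(Pow(2, Rational(1, 2)), Pow(b, Rational(1, 2))))
Function('K')(v) = Add(-48, Mul(3, Pow(v, -1), Add(-5, v))) (Function('K')(v) = Add(-48, Mul(6, Mul(Add(v, -5), Pow(Add(v, v), -1)))) = Add(-48, Mul(6, Mul(Add(-5, v), Pow(Mul(2, v), -1)))) = Add(-48, Mul(6, Mul(Add(-5, v), Mul(Rational(1, 2), Pow(v, -1))))) = Add(-48, Mul(6, Mul(Rational(1, 2), Pow(v, -1), Add(-5, v)))) = Add(-48, Mul(3, Pow(v, -1), Add(-5, v))))
Function('D')(P, m) = Add(-4, Mul(P, m, Add(-45, Mul(-15, Pow(P, -1))))) (Function('D')(P, m) = Add(-4, Mul(Mul(Add(-45, Mul(-15, Pow(P, -1))), P), m)) = Add(-4, Mul(Mul(P, Add(-45, Mul(-15, Pow(P, -1)))), m)) = Add(-4, Mul(P, m, Add(-45, Mul(-15, Pow(P, -1))))))
Pow(Add(Function('D')(-6, 3), Function('n')(J)), 2) = Pow(Add(Add(-4, Mul(-15, 3, Add(1, Mul(3, -6)))), Mul(Pow(2, Rational(1, 2)), Pow(-11, Rational(1, 2)))), 2) = Pow(Add(Add(-4, Mul(-15, 3, Add(1, -18))), Mul(Pow(2, Rational(1, 2)), Mul(I, Pow(11, Rational(1, 2))))), 2) = Pow(Add(Add(-4, Mul(-15, 3, -17)), Mul(I, Pow(22, Rational(1, 2)))), 2) = Pow(Add(Add(-4, 765), Mul(I, Pow(22, Rational(1, 2)))), 2) = Pow(Add(761, Mul(I, Pow(22, Rational(1, 2)))), 2)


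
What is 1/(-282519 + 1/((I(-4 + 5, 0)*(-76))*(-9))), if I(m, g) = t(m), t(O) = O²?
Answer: -684/193242995 ≈ -3.5396e-6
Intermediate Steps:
I(m, g) = m²
1/(-282519 + 1/((I(-4 + 5, 0)*(-76))*(-9))) = 1/(-282519 + 1/(((-4 + 5)²*(-76))*(-9))) = 1/(-282519 + 1/((1²*(-76))*(-9))) = 1/(-282519 + 1/((1*(-76))*(-9))) = 1/(-282519 + 1/(-76*(-9))) = 1/(-282519 + 1/684) = 1/(-193242995/684) = -684/193242995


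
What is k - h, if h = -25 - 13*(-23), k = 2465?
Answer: 2191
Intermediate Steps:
h = 274 (h = -25 + 299 = 274)
k - h = 2465 - 1*274 = 2465 - 274 = 2191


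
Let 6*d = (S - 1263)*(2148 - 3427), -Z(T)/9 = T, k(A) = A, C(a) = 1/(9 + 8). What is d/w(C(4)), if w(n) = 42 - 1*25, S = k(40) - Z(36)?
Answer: 1149821/102 ≈ 11273.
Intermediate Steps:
C(a) = 1/17
Z(T) = -9*T
S = 364 (S = 40 - (-9)*36 = 40 - 1*(-324) = 40 + 324 = 364)
w(n) = 17 (w(n) = 42 - 25 = 17)
d = 1149821/6 (d = ((364 - 1263)*(2148 - 3427))/6 = (-899*(-1279))/6 = (1/6)*1149821 = 1149821/6 ≈ 1.9164e+5)
d/w(C(4)) = (1149821/6)/17 = (1149821/6)*(1/17) = 1149821/102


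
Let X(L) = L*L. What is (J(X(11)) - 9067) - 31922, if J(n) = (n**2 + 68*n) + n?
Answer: -17999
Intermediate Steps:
X(L) = L**2
J(n) = n**2 + 69*n
(J(X(11)) - 9067) - 31922 = (11**2*(69 + 11**2) - 9067) - 31922 = (121*(69 + 121) - 9067) - 31922 = (121*190 - 9067) - 31922 = (22990 - 9067) - 31922 = 13923 - 31922 = -17999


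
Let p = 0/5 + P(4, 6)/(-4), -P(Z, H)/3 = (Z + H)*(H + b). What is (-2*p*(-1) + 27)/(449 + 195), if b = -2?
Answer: 87/644 ≈ 0.13509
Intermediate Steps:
P(Z, H) = -3*(-2 + H)*(H + Z) (P(Z, H) = -3*(Z + H)*(H - 2) = -3*(H + Z)*(-2 + H) = -3*(-2 + H)*(H + Z))
p = 30 (p = 0/5 + (-3*6² + 6*6 + 6*4 - 3*6*4)/(-4) = 0*(⅕) + (-3*36 + 36 + 24 - 72)*(-¼) = 0 + (-108 + 36 + 24 - 72)*(-¼) = 0 - 120*(-¼) = 0 + 30 = 30)
(-2*p*(-1) + 27)/(449 + 195) = (-2*30*(-1) + 27)/(449 + 195) = (-60*(-1) + 27)/644 = (60 + 27)*(1/644) = 87*(1/644) = 87/644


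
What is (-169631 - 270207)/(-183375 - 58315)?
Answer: 219919/120845 ≈ 1.8198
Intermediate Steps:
(-169631 - 270207)/(-183375 - 58315) = -439838/(-241690) = -439838*(-1/241690) = 219919/120845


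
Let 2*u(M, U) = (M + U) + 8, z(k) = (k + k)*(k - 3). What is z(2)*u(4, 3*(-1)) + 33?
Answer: 15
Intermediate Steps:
z(k) = 2*k*(-3 + k) (z(k) = (2*k)*(-3 + k) = 2*k*(-3 + k))
u(M, U) = 4 + M/2 + U/2 (u(M, U) = ((M + U) + 8)/2 = (8 + M + U)/2 = 4 + M/2 + U/2)
z(2)*u(4, 3*(-1)) + 33 = (2*2*(-3 + 2))*(4 + (½)*4 + (3*(-1))/2) + 33 = (2*2*(-1))*(4 + 2 + (½)*(-3)) + 33 = -4*(4 + 2 - 3/2) + 33 = -4*9/2 + 33 = -18 + 33 = 15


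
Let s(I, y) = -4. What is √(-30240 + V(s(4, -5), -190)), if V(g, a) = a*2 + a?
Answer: I*√30810 ≈ 175.53*I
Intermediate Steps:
V(g, a) = 3*a (V(g, a) = 2*a + a = 3*a)
√(-30240 + V(s(4, -5), -190)) = √(-30240 + 3*(-190)) = √(-30240 - 570) = √(-30810) = I*√30810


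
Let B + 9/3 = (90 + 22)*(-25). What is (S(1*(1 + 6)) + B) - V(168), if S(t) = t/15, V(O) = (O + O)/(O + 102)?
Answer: -25234/9 ≈ -2803.8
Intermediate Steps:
V(O) = 2*O/(102 + O) (V(O) = (2*O)/(102 + O) = 2*O/(102 + O))
B = -2803 (B = -3 + (90 + 22)*(-25) = -3 + 112*(-25) = -3 - 2800 = -2803)
S(t) = t/15 (S(t) = t*(1/15) = t/15)
(S(1*(1 + 6)) + B) - V(168) = ((1*(1 + 6))/15 - 2803) - 2*168/(102 + 168) = ((1*7)/15 - 2803) - 2*168/270 = ((1/15)*7 - 2803) - 2*168/270 = (7/15 - 2803) - 1*56/45 = -42038/15 - 56/45 = -25234/9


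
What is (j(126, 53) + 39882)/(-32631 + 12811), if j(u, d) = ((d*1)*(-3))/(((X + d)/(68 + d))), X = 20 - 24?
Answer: -1934979/971180 ≈ -1.9924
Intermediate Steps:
X = -4
j(u, d) = -3*d*(68 + d)/(-4 + d) (j(u, d) = ((d*1)*(-3))/(((-4 + d)/(68 + d))) = (d*(-3))/(((-4 + d)/(68 + d))) = (-3*d)*((68 + d)/(-4 + d)) = -3*d*(68 + d)/(-4 + d))
(j(126, 53) + 39882)/(-32631 + 12811) = (-3*53*(68 + 53)/(-4 + 53) + 39882)/(-32631 + 12811) = (-3*53*121/49 + 39882)/(-19820) = (-3*53*1/49*121 + 39882)*(-1/19820) = (-19239/49 + 39882)*(-1/19820) = (1934979/49)*(-1/19820) = -1934979/971180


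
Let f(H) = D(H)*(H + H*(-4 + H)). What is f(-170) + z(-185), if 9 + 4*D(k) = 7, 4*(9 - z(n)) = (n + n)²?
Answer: -48921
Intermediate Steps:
z(n) = 9 - n² (z(n) = 9 - (n + n)²/4 = 9 - 4*n²/4 = 9 - n²)
D(k) = -½ (D(k) = -9/4 + (¼)*7 = -9/4 + 7/4 = -½)
f(H) = -H/2 - H*(-4 + H)/2 (f(H) = -(H + H*(-4 + H))/2 = -H/2 - H*(-4 + H)/2)
f(-170) + z(-185) = (½)*(-170)*(3 - 1*(-170)) + (9 - 1*(-185)²) = (½)*(-170)*(3 + 170) + (9 - 1*34225) = (½)*(-170)*173 + (9 - 34225) = -14705 - 34216 = -48921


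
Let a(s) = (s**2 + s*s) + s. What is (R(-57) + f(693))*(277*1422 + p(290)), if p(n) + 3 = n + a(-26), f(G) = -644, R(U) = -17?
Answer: -261430127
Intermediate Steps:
a(s) = s + 2*s**2 (a(s) = (s**2 + s**2) + s = 2*s**2 + s = s + 2*s**2)
p(n) = 1323 + n (p(n) = -3 + (n - 26*(1 + 2*(-26))) = -3 + (n - 26*(1 - 52)) = -3 + (n - 26*(-51)) = -3 + (n + 1326) = -3 + (1326 + n) = 1323 + n)
(R(-57) + f(693))*(277*1422 + p(290)) = (-17 - 644)*(277*1422 + (1323 + 290)) = -661*(393894 + 1613) = -661*395507 = -261430127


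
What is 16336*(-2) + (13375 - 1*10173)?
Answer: -29470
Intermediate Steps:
16336*(-2) + (13375 - 1*10173) = -32672 + (13375 - 10173) = -32672 + 3202 = -29470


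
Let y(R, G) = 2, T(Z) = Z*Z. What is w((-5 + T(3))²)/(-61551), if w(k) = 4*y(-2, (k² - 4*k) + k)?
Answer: -8/61551 ≈ -0.00012997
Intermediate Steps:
T(Z) = Z²
w(k) = 8 (w(k) = 4*2 = 8)
w((-5 + T(3))²)/(-61551) = 8/(-61551) = 8*(-1/61551) = -8/61551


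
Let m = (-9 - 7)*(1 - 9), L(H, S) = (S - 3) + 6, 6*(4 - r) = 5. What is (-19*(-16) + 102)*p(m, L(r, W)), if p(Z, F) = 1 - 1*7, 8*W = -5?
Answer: -2436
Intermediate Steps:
r = 19/6 (r = 4 - ⅙*5 = 4 - ⅚ = 19/6 ≈ 3.1667)
W = -5/8 (W = (⅛)*(-5) = -5/8 ≈ -0.62500)
L(H, S) = 3 + S (L(H, S) = (-3 + S) + 6 = 3 + S)
m = 128 (m = -16*(-8) = 128)
p(Z, F) = -6 (p(Z, F) = 1 - 7 = -6)
(-19*(-16) + 102)*p(m, L(r, W)) = (-19*(-16) + 102)*(-6) = (304 + 102)*(-6) = 406*(-6) = -2436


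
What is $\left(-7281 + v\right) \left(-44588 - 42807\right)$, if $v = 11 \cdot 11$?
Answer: $625748200$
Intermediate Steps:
$v = 121$
$\left(-7281 + v\right) \left(-44588 - 42807\right) = \left(-7281 + 121\right) \left(-44588 - 42807\right) = \left(-7160\right) \left(-87395\right) = 625748200$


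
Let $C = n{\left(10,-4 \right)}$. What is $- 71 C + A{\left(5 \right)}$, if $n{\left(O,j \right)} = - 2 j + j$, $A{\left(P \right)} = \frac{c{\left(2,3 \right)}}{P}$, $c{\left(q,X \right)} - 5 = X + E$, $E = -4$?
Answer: $- \frac{1416}{5} \approx -283.2$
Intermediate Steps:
$c{\left(q,X \right)} = 1 + X$ ($c{\left(q,X \right)} = 5 + \left(X - 4\right) = 5 + \left(-4 + X\right) = 1 + X$)
$A{\left(P \right)} = \frac{4}{P}$ ($A{\left(P \right)} = \frac{1 + 3}{P} = \frac{4}{P}$)
$n{\left(O,j \right)} = - j$
$C = 4$ ($C = \left(-1\right) \left(-4\right) = 4$)
$- 71 C + A{\left(5 \right)} = \left(-71\right) 4 + \frac{4}{5} = -284 + 4 \cdot \frac{1}{5} = -284 + \frac{4}{5} = - \frac{1416}{5}$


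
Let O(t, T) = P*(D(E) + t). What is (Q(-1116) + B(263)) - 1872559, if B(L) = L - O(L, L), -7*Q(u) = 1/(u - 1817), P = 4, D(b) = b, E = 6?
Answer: -38462200531/20531 ≈ -1.8734e+6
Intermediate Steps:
Q(u) = -1/(7*(-1817 + u)) (Q(u) = -1/(7*(u - 1817)) = -1/(7*(-1817 + u)))
O(t, T) = 24 + 4*t (O(t, T) = 4*(6 + t) = 24 + 4*t)
B(L) = -24 - 3*L (B(L) = L - (24 + 4*L) = L + (-24 - 4*L) = -24 - 3*L)
(Q(-1116) + B(263)) - 1872559 = (-1/(-12719 + 7*(-1116)) + (-24 - 3*263)) - 1872559 = (-1/(-12719 - 7812) + (-24 - 789)) - 1872559 = (-1/(-20531) - 813) - 1872559 = (-1*(-1/20531) - 813) - 1872559 = (1/20531 - 813) - 1872559 = -16691702/20531 - 1872559 = -38462200531/20531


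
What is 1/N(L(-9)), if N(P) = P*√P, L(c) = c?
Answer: I/27 ≈ 0.037037*I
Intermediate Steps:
N(P) = P^(3/2)
1/N(L(-9)) = 1/((-9)^(3/2)) = 1/(-27*I) = I/27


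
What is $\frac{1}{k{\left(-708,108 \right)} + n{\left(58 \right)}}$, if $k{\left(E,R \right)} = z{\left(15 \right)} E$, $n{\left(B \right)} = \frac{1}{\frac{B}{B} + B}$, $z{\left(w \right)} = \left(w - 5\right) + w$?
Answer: $- \frac{59}{1044299} \approx -5.6497 \cdot 10^{-5}$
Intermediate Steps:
$z{\left(w \right)} = -5 + 2 w$ ($z{\left(w \right)} = \left(-5 + w\right) + w = -5 + 2 w$)
$n{\left(B \right)} = \frac{1}{1 + B}$
$k{\left(E,R \right)} = 25 E$ ($k{\left(E,R \right)} = \left(-5 + 2 \cdot 15\right) E = \left(-5 + 30\right) E = 25 E$)
$\frac{1}{k{\left(-708,108 \right)} + n{\left(58 \right)}} = \frac{1}{25 \left(-708\right) + \frac{1}{1 + 58}} = \frac{1}{-17700 + \frac{1}{59}} = \frac{1}{- \frac{1044299}{59}} = - \frac{59}{1044299}$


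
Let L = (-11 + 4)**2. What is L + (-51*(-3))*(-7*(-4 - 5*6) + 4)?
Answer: 37075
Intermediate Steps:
L = 49 (L = (-7)**2 = 49)
L + (-51*(-3))*(-7*(-4 - 5*6) + 4) = 49 + (-51*(-3))*(-7*(-4 - 5*6) + 4) = 49 + 153*(-7*(-4 - 30) + 4) = 49 + 153*(-7*(-34) + 4) = 49 + 153*(238 + 4) = 49 + 153*242 = 49 + 37026 = 37075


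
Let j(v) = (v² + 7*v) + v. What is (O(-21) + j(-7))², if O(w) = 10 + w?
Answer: 324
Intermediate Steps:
j(v) = v² + 8*v
(O(-21) + j(-7))² = ((10 - 21) - 7*(8 - 7))² = (-11 - 7*1)² = (-11 - 7)² = (-18)² = 324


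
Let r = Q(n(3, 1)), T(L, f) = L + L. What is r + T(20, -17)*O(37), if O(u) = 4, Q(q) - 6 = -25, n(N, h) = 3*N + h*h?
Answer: 141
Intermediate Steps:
T(L, f) = 2*L
n(N, h) = h**2 + 3*N (n(N, h) = 3*N + h**2 = h**2 + 3*N)
Q(q) = -19 (Q(q) = 6 - 25 = -19)
r = -19
r + T(20, -17)*O(37) = -19 + (2*20)*4 = -19 + 40*4 = -19 + 160 = 141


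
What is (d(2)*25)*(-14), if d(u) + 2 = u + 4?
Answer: -1400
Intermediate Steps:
d(u) = 2 + u (d(u) = -2 + (u + 4) = -2 + (4 + u) = 2 + u)
(d(2)*25)*(-14) = ((2 + 2)*25)*(-14) = (4*25)*(-14) = 100*(-14) = -1400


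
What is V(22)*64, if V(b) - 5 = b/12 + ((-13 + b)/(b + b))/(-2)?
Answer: 14216/33 ≈ 430.79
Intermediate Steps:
V(b) = 5 + b/12 - (-13 + b)/(4*b) (V(b) = 5 + (b/12 + ((-13 + b)/(b + b))/(-2)) = 5 + (b*(1/12) + ((-13 + b)/((2*b)))*(-½)) = 5 + (b/12 + ((-13 + b)*(1/(2*b)))*(-½)) = 5 + (b/12 + ((-13 + b)/(2*b))*(-½)) = 5 + (b/12 - (-13 + b)/(4*b)) = 5 + b/12 - (-13 + b)/(4*b))
V(22)*64 = ((1/12)*(39 + 22*(57 + 22))/22)*64 = ((1/12)*(1/22)*(39 + 22*79))*64 = ((1/12)*(1/22)*(39 + 1738))*64 = ((1/12)*(1/22)*1777)*64 = (1777/264)*64 = 14216/33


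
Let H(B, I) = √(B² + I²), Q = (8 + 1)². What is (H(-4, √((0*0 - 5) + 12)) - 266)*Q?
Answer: -21546 + 81*√23 ≈ -21158.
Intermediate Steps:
Q = 81 (Q = 9² = 81)
(H(-4, √((0*0 - 5) + 12)) - 266)*Q = (√((-4)² + (√((0*0 - 5) + 12))²) - 266)*81 = (√(16 + (√((0 - 5) + 12))²) - 266)*81 = (√(16 + (√(-5 + 12))²) - 266)*81 = (√(16 + (√7)²) - 266)*81 = (√(16 + 7) - 266)*81 = (√23 - 266)*81 = (-266 + √23)*81 = -21546 + 81*√23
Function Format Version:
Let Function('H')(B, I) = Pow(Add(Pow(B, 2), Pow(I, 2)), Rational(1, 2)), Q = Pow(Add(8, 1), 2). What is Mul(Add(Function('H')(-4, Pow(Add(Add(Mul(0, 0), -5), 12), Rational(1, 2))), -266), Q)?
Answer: Add(-21546, Mul(81, Pow(23, Rational(1, 2)))) ≈ -21158.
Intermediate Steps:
Q = 81 (Q = Pow(9, 2) = 81)
Mul(Add(Function('H')(-4, Pow(Add(Add(Mul(0, 0), -5), 12), Rational(1, 2))), -266), Q) = Mul(Add(Pow(Add(Pow(-4, 2), Pow(Pow(Add(Add(Mul(0, 0), -5), 12), Rational(1, 2)), 2)), Rational(1, 2)), -266), 81) = Mul(Add(Pow(Add(16, Pow(Pow(Add(Add(0, -5), 12), Rational(1, 2)), 2)), Rational(1, 2)), -266), 81) = Mul(Add(Pow(Add(16, Pow(Pow(Add(-5, 12), Rational(1, 2)), 2)), Rational(1, 2)), -266), 81) = Mul(Add(Pow(Add(16, Pow(Pow(7, Rational(1, 2)), 2)), Rational(1, 2)), -266), 81) = Mul(Add(Pow(Add(16, 7), Rational(1, 2)), -266), 81) = Mul(Add(Pow(23, Rational(1, 2)), -266), 81) = Mul(Add(-266, Pow(23, Rational(1, 2))), 81) = Add(-21546, Mul(81, Pow(23, Rational(1, 2))))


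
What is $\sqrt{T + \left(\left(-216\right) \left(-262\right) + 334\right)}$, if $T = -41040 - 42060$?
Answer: $i \sqrt{26174} \approx 161.78 i$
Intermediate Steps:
$T = -83100$ ($T = -41040 - 42060 = -83100$)
$\sqrt{T + \left(\left(-216\right) \left(-262\right) + 334\right)} = \sqrt{-83100 + \left(\left(-216\right) \left(-262\right) + 334\right)} = \sqrt{-83100 + \left(56592 + 334\right)} = \sqrt{-83100 + 56926} = \sqrt{-26174} = i \sqrt{26174}$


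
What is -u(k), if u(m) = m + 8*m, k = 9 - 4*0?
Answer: -81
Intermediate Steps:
k = 9 (k = 9 + 0 = 9)
u(m) = 9*m
-u(k) = -9*9 = -1*81 = -81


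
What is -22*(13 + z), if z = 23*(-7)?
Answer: 3256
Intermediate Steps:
z = -161
-22*(13 + z) = -22*(13 - 161) = -22*(-148) = 3256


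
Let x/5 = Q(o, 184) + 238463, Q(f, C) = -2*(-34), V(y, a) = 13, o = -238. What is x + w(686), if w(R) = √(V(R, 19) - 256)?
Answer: 1192655 + 9*I*√3 ≈ 1.1927e+6 + 15.588*I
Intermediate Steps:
w(R) = 9*I*√3 (w(R) = √(13 - 256) = √(-243) = 9*I*√3)
Q(f, C) = 68
x = 1192655 (x = 5*(68 + 238463) = 5*238531 = 1192655)
x + w(686) = 1192655 + 9*I*√3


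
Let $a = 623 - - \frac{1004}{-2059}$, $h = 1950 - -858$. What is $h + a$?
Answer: $\frac{7063425}{2059} \approx 3430.5$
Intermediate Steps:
$h = 2808$ ($h = 1950 + 858 = 2808$)
$a = \frac{1281753}{2059}$ ($a = 623 - \left(-1004\right) \left(- \frac{1}{2059}\right) = 623 - \frac{1004}{2059} = \frac{1281753}{2059} \approx 622.51$)
$h + a = 2808 + \frac{1281753}{2059} = \frac{7063425}{2059}$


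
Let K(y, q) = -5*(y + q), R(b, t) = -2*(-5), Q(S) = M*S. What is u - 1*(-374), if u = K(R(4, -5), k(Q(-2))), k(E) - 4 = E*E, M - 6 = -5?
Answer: 284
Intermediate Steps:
M = 1 (M = 6 - 5 = 1)
Q(S) = S (Q(S) = 1*S = S)
R(b, t) = 10
k(E) = 4 + E² (k(E) = 4 + E*E = 4 + E²)
K(y, q) = -5*q - 5*y (K(y, q) = -5*(q + y) = -5*q - 5*y)
u = -90 (u = -5*(4 + (-2)²) - 5*10 = -5*(4 + 4) - 50 = -5*8 - 50 = -40 - 50 = -90)
u - 1*(-374) = -90 - 1*(-374) = -90 + 374 = 284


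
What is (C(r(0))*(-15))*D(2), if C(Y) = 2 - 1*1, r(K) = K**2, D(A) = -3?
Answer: 45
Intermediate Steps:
C(Y) = 1 (C(Y) = 2 - 1 = 1)
(C(r(0))*(-15))*D(2) = (1*(-15))*(-3) = -15*(-3) = 45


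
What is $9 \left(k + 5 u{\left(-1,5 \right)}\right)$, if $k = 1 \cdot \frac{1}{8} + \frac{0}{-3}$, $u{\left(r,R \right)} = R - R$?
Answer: $\frac{9}{8} \approx 1.125$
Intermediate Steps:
$u{\left(r,R \right)} = 0$
$k = \frac{1}{8}$ ($k = 1 \cdot \frac{1}{8} + 0 \left(- \frac{1}{3}\right) = \frac{1}{8} + 0 = \frac{1}{8} \approx 0.125$)
$9 \left(k + 5 u{\left(-1,5 \right)}\right) = 9 \left(\frac{1}{8} + 5 \cdot 0\right) = 9 \left(\frac{1}{8} + 0\right) = 9 \cdot \frac{1}{8} = \frac{9}{8}$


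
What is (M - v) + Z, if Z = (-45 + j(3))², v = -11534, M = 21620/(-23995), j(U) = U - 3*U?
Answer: 67829541/4799 ≈ 14134.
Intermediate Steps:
j(U) = -2*U
M = -4324/4799 (M = 21620*(-1/23995) = -4324/4799 ≈ -0.90102)
Z = 2601 (Z = (-45 - 2*3)² = (-45 - 6)² = (-51)² = 2601)
(M - v) + Z = (-4324/4799 - 1*(-11534)) + 2601 = (-4324/4799 + 11534) + 2601 = 55347342/4799 + 2601 = 67829541/4799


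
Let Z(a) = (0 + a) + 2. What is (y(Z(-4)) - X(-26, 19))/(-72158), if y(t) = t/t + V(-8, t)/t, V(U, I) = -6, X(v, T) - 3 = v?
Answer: -27/72158 ≈ -0.00037418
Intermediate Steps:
X(v, T) = 3 + v
Z(a) = 2 + a (Z(a) = a + 2 = 2 + a)
y(t) = 1 - 6/t (y(t) = t/t - 6/t = 1 - 6/t)
(y(Z(-4)) - X(-26, 19))/(-72158) = ((-6 + (2 - 4))/(2 - 4) - (3 - 26))/(-72158) = ((-6 - 2)/(-2) - 1*(-23))*(-1/72158) = (-1/2*(-8) + 23)*(-1/72158) = (4 + 23)*(-1/72158) = 27*(-1/72158) = -27/72158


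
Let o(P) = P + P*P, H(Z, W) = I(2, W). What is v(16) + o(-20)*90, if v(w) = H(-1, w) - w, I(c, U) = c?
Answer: 34186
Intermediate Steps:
H(Z, W) = 2
o(P) = P + P**2
v(w) = 2 - w
v(16) + o(-20)*90 = (2 - 1*16) - 20*(1 - 20)*90 = (2 - 16) - 20*(-19)*90 = -14 + 380*90 = -14 + 34200 = 34186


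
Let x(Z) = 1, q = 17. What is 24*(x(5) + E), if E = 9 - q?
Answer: -168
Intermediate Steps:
E = -8 (E = 9 - 1*17 = 9 - 17 = -8)
24*(x(5) + E) = 24*(1 - 8) = 24*(-7) = -168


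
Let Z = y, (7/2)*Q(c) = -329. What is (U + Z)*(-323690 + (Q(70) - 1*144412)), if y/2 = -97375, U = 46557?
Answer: 69383369828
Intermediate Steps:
Q(c) = -94 (Q(c) = (2/7)*(-329) = -94)
y = -194750 (y = 2*(-97375) = -194750)
Z = -194750
(U + Z)*(-323690 + (Q(70) - 1*144412)) = (46557 - 194750)*(-323690 + (-94 - 1*144412)) = -148193*(-323690 + (-94 - 144412)) = -148193*(-323690 - 144506) = -148193*(-468196) = 69383369828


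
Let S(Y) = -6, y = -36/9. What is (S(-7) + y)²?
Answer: 100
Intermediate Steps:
y = -4 (y = -36*⅑ = -4)
(S(-7) + y)² = (-6 - 4)² = (-10)² = 100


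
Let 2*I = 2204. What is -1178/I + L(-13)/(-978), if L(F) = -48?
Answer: -4821/4727 ≈ -1.0199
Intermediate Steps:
I = 1102 (I = (½)*2204 = 1102)
-1178/I + L(-13)/(-978) = -1178/1102 - 48/(-978) = -1178*1/1102 - 48*(-1/978) = -31/29 + 8/163 = -4821/4727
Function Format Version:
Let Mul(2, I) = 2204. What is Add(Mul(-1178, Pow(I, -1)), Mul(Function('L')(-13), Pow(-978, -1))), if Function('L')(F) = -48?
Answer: Rational(-4821, 4727) ≈ -1.0199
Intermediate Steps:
I = 1102 (I = Mul(Rational(1, 2), 2204) = 1102)
Add(Mul(-1178, Pow(I, -1)), Mul(Function('L')(-13), Pow(-978, -1))) = Add(Mul(-1178, Pow(1102, -1)), Mul(-48, Pow(-978, -1))) = Add(Mul(-1178, Rational(1, 1102)), Mul(-48, Rational(-1, 978))) = Add(Rational(-31, 29), Rational(8, 163)) = Rational(-4821, 4727)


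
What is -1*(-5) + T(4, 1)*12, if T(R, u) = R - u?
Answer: 41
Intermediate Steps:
-1*(-5) + T(4, 1)*12 = -1*(-5) + (4 - 1*1)*12 = 5 + (4 - 1)*12 = 5 + 3*12 = 5 + 36 = 41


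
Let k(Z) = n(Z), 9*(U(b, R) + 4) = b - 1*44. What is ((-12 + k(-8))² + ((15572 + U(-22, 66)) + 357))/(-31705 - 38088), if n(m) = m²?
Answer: -55865/209379 ≈ -0.26681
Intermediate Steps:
U(b, R) = -80/9 + b/9 (U(b, R) = -4 + (b - 1*44)/9 = -4 + (b - 44)/9 = -4 + (-44 + b)/9 = -4 + (-44/9 + b/9) = -80/9 + b/9)
k(Z) = Z²
((-12 + k(-8))² + ((15572 + U(-22, 66)) + 357))/(-31705 - 38088) = ((-12 + (-8)²)² + ((15572 + (-80/9 + (⅑)*(-22))) + 357))/(-31705 - 38088) = ((-12 + 64)² + ((15572 + (-80/9 - 22/9)) + 357))/(-69793) = (52² + ((15572 - 34/3) + 357))*(-1/69793) = (2704 + (46682/3 + 357))*(-1/69793) = (2704 + 47753/3)*(-1/69793) = (55865/3)*(-1/69793) = -55865/209379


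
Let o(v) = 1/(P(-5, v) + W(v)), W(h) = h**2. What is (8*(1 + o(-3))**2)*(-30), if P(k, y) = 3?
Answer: -845/3 ≈ -281.67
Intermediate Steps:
o(v) = 1/(3 + v**2)
(8*(1 + o(-3))**2)*(-30) = (8*(1 + 1/(3 + (-3)**2))**2)*(-30) = (8*(1 + 1/(3 + 9))**2)*(-30) = (8*(1 + 1/12)**2)*(-30) = (8*(13/12)**2)*(-30) = (8*(169/144))*(-30) = (169/18)*(-30) = -845/3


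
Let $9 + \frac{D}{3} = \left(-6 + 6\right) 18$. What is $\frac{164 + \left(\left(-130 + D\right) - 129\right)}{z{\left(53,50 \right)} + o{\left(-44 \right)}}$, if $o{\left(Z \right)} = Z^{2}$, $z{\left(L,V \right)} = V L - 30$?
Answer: $- \frac{61}{2278} \approx -0.026778$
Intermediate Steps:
$z{\left(L,V \right)} = -30 + L V$ ($z{\left(L,V \right)} = L V - 30 = -30 + L V$)
$D = -27$ ($D = -27 + 3 \left(-6 + 6\right) 18 = -27 + 3 \cdot 0 \cdot 18 = -27 + 3 \cdot 0 = -27 + 0 = -27$)
$\frac{164 + \left(\left(-130 + D\right) - 129\right)}{z{\left(53,50 \right)} + o{\left(-44 \right)}} = \frac{164 - 286}{\left(-30 + 53 \cdot 50\right) + \left(-44\right)^{2}} = \frac{164 - 286}{\left(-30 + 2650\right) + 1936} = \frac{164 - 286}{2620 + 1936} = - \frac{122}{4556} = \left(-122\right) \frac{1}{4556} = - \frac{61}{2278}$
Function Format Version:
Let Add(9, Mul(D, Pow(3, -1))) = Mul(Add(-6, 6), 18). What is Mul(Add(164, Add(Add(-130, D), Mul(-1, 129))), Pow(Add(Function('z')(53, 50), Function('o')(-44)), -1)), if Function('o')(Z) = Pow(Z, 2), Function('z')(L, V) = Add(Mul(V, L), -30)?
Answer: Rational(-61, 2278) ≈ -0.026778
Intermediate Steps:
Function('z')(L, V) = Add(-30, Mul(L, V)) (Function('z')(L, V) = Add(Mul(L, V), -30) = Add(-30, Mul(L, V)))
D = -27 (D = Add(-27, Mul(3, Mul(Add(-6, 6), 18))) = Add(-27, Mul(3, Mul(0, 18))) = Add(-27, Mul(3, 0)) = Add(-27, 0) = -27)
Mul(Add(164, Add(Add(-130, D), Mul(-1, 129))), Pow(Add(Function('z')(53, 50), Function('o')(-44)), -1)) = Mul(Add(164, Add(Add(-130, -27), Mul(-1, 129))), Pow(Add(Add(-30, Mul(53, 50)), Pow(-44, 2)), -1)) = Mul(Add(164, Add(-157, -129)), Pow(Add(Add(-30, 2650), 1936), -1)) = Mul(Add(164, -286), Pow(Add(2620, 1936), -1)) = Mul(-122, Pow(4556, -1)) = Mul(-122, Rational(1, 4556)) = Rational(-61, 2278)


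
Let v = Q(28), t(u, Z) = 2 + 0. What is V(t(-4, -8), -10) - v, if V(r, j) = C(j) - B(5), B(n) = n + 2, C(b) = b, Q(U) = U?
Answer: -45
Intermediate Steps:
B(n) = 2 + n
t(u, Z) = 2
v = 28
V(r, j) = -7 + j (V(r, j) = j - (2 + 5) = j - 1*7 = j - 7 = -7 + j)
V(t(-4, -8), -10) - v = (-7 - 10) - 1*28 = -17 - 28 = -45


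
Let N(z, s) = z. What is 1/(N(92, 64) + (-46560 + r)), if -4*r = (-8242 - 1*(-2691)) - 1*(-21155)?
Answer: -1/50369 ≈ -1.9853e-5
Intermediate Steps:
r = -3901 (r = -((-8242 - 1*(-2691)) - 1*(-21155))/4 = -((-8242 + 2691) + 21155)/4 = -(-5551 + 21155)/4 = -¼*15604 = -3901)
1/(N(92, 64) + (-46560 + r)) = 1/(92 + (-46560 - 3901)) = 1/(92 - 50461) = 1/(-50369) = -1/50369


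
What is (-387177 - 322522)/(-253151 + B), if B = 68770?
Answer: 709699/184381 ≈ 3.8491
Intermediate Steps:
(-387177 - 322522)/(-253151 + B) = (-387177 - 322522)/(-253151 + 68770) = -709699/(-184381) = -709699*(-1/184381) = 709699/184381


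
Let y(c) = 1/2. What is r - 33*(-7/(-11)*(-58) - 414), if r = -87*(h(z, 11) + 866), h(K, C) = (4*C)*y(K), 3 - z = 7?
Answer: -62376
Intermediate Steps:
z = -4 (z = 3 - 1*7 = 3 - 7 = -4)
y(c) = 1/2
h(K, C) = 2*C (h(K, C) = (4*C)*(1/2) = 2*C)
r = -77256 (r = -87*(2*11 + 866) = -87*(22 + 866) = -87*888 = -77256)
r - 33*(-7/(-11)*(-58) - 414) = -77256 - 33*(-7/(-11)*(-58) - 414) = -77256 - 33*(-7*(-1/11)*(-58) - 414) = -77256 - 33*((7/11)*(-58) - 414) = -77256 - 33*(-406/11 - 414) = -77256 - 33*(-4960)/11 = -77256 - 1*(-14880) = -77256 + 14880 = -62376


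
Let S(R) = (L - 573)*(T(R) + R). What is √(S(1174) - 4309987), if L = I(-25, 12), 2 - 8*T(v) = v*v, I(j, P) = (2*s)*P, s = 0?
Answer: √374944745/2 ≈ 9681.8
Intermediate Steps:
I(j, P) = 0 (I(j, P) = (2*0)*P = 0*P = 0)
T(v) = ¼ - v²/8 (T(v) = ¼ - v*v/8 = ¼ - v²/8)
L = 0
S(R) = -573/4 - 573*R + 573*R²/8 (S(R) = (0 - 573)*((¼ - R²/8) + R) = -573*(¼ + R - R²/8) = -573/4 - 573*R + 573*R²/8)
√(S(1174) - 4309987) = √((-573/4 - 573*1174 + (573/8)*1174²) - 4309987) = √((-573/4 - 672702 + (573/8)*1378276) - 4309987) = √((-573/4 - 672702 + 197438037/2) - 4309987) = √(392184693/4 - 4309987) = √(374944745/4) = √374944745/2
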